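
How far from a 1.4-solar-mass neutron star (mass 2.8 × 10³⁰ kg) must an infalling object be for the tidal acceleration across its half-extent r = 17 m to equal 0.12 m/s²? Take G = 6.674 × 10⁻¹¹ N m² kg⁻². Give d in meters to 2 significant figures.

2GMr/d³ = a_tidal  ⇒  d = (2GMr / a_tidal)^(1/3)
d = (2 × 6.674×10⁻¹¹ × (2.8 × 10³⁰) × (17) / (0.12))^(1/3)
  = 3.8 × 10⁷ m

3.8 × 10⁷ m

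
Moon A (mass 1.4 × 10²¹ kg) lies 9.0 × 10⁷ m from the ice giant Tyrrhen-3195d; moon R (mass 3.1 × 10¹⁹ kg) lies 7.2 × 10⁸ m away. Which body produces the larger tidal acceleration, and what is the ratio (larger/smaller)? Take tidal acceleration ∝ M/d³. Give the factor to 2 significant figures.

Compare M/d³ for the two perturbers:
Moon A: (1.4 × 10²¹) / (9.0 × 10⁷)³ = 1.920 × 10⁻³
Moon R: (3.1 × 10¹⁹) / (7.2 × 10⁸)³ = 8.305 × 10⁻⁸
Ratio (larger/smaller) = 23000

Moon A, by a factor of ≈ 23000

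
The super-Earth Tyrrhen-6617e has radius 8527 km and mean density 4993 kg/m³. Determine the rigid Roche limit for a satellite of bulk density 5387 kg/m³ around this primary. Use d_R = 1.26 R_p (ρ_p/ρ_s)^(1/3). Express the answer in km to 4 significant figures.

d_R = 1.26 × 8527 km × (4993/5387)^(1/3)
    = 10480 km

10480 km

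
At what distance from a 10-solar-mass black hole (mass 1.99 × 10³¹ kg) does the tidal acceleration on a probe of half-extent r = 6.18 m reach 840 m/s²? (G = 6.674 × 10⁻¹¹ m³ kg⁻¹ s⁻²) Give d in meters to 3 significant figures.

2GMr/d³ = a_tidal  ⇒  d = (2GMr / a_tidal)^(1/3)
d = (2 × 6.674×10⁻¹¹ × (1.99 × 10³¹) × (6.18) / (840))^(1/3)
  = 2.69 × 10⁶ m

2.69 × 10⁶ m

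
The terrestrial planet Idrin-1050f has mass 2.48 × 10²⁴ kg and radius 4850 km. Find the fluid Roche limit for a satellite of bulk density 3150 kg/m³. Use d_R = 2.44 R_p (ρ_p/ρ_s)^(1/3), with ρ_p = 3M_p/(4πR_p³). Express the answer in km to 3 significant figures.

14000 km

ρ_p = 3M_p/(4πR_p³) = 3 × (2.48 × 10²⁴) / (4π × (4.85 × 10⁶ m)³) = 5190 kg/m³
d_R = 2.44 × 4850 km × (5190/3150)^(1/3)
    = 14000 km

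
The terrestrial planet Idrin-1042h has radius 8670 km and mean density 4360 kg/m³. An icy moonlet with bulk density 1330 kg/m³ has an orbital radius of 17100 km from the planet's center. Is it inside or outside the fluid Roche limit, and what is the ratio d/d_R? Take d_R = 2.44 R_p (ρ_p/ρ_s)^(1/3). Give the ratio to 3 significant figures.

inside; d/d_R ≈ 0.544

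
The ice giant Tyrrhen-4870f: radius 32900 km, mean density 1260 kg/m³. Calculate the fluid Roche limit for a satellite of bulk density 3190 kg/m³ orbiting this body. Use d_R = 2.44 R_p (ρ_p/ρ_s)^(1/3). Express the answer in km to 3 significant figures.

58900 km

d_R = 2.44 × 32900 km × (1260/3190)^(1/3)
    = 58900 km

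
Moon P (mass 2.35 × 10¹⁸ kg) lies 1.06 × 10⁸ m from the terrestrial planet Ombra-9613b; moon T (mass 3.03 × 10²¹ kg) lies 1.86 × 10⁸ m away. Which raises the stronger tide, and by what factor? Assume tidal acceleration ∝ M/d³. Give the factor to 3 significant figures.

Moon T, by a factor of ≈ 239

The tide-raising term goes as M/d³ (the gradient of a 1/d² field).
Moon P: (2.35 × 10¹⁸) / (1.06 × 10⁸)³ = 1.973 × 10⁻⁶
Moon T: (3.03 × 10²¹) / (1.86 × 10⁸)³ = 4.709 × 10⁻⁴
Ratio (larger/smaller) = 239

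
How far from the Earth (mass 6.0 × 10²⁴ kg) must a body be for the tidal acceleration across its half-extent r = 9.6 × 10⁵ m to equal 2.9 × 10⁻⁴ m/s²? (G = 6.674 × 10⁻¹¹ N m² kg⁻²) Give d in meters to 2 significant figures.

2GMr/d³ = a_tidal  ⇒  d = (2GMr / a_tidal)^(1/3)
d = (2 × 6.674×10⁻¹¹ × (6.0 × 10²⁴) × (9.6 × 10⁵) / (2.9 × 10⁻⁴))^(1/3)
  = 1.4 × 10⁸ m

1.4 × 10⁸ m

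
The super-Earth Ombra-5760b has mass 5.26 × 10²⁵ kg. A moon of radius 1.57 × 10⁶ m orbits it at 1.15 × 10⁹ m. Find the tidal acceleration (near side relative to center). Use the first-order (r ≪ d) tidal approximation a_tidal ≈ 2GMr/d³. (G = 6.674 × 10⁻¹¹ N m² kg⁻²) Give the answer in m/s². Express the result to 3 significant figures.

Since r ≪ d, expand the inverse-square field across one radius to get the leading 2GMr/d³ term.
a_tidal = 2GMr/d³
        = 2 × (6.674 × 10⁻¹¹) × (5.26 × 10²⁵) × (1.57 × 10⁶) / (1.15 × 10⁹)³
        = 7.25 × 10⁻⁶ m/s²

7.25 × 10⁻⁶ m/s²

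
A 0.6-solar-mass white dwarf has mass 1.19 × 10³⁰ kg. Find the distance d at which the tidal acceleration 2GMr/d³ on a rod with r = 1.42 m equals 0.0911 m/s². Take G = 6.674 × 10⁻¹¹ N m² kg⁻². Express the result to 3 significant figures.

2GMr/d³ = a_tidal  ⇒  d = (2GMr / a_tidal)^(1/3)
d = (2 × 6.674×10⁻¹¹ × (1.19 × 10³⁰) × (1.42) / (0.0911))^(1/3)
  = 1.35 × 10⁷ m

1.35 × 10⁷ m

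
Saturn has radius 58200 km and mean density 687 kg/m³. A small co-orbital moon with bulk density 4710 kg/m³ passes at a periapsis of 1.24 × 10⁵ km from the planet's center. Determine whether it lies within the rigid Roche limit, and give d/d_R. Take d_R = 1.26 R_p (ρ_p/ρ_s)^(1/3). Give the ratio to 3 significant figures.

d_R = 1.26 × (58200 km) × (687/4710)^(1/3) = 38600 km
d/d_R = (1.24 × 10⁵) / (38600) = 3.21
Since d/d_R > 1, the body is outside the Roche limit.

outside; d/d_R ≈ 3.21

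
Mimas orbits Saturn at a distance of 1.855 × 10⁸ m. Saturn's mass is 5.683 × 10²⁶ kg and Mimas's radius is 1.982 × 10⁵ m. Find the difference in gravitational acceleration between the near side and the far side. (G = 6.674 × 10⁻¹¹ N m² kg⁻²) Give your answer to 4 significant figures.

4.711 × 10⁻³ m/s²

Δa = 4GMr/d³
   = 4 × (6.674 × 10⁻¹¹) × (5.683 × 10²⁶) × (1.982 × 10⁵) / (1.855 × 10⁸)³
   = 4.711 × 10⁻³ m/s²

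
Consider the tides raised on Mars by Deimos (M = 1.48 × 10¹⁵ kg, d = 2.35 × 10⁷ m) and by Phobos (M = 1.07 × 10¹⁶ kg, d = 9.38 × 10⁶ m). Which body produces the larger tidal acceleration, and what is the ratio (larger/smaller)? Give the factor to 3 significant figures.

Phobos, by a factor of ≈ 114

Tidal acceleration ∝ M/d³, so compare M/d³ for each.
Deimos: (1.48 × 10¹⁵) / (2.35 × 10⁷)³ = 1.140 × 10⁻⁷
Phobos: (1.07 × 10¹⁶) / (9.38 × 10⁶)³ = 1.297 × 10⁻⁵
Ratio (larger/smaller) = 114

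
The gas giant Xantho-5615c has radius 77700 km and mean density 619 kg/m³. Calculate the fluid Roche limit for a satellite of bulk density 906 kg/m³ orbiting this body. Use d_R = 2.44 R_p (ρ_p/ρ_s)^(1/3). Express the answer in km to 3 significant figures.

d_R = 2.44 × 77700 km × (619/906)^(1/3)
    = 1.67 × 10⁵ km

1.67 × 10⁵ km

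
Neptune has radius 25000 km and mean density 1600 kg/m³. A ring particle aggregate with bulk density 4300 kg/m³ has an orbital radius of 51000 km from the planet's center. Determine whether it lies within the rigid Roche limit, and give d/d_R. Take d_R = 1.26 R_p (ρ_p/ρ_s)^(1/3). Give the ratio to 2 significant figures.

outside; d/d_R ≈ 2.3

d_R = 1.26 × (25000 km) × (1600/4300)^(1/3) = 22660 km
d/d_R = (51000) / (22660) = 2.3
Since d/d_R > 1, the body is outside the Roche limit.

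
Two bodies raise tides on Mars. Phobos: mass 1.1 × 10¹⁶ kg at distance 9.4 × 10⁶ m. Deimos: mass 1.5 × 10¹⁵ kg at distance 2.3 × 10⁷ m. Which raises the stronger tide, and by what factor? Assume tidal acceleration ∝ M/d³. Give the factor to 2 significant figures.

Phobos, by a factor of ≈ 110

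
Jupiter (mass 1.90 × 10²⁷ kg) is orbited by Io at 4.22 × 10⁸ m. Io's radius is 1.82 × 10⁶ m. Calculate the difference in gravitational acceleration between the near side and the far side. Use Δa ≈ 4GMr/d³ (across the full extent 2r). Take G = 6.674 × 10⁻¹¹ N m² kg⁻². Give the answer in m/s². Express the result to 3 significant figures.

1.23 × 10⁻² m/s²

Δg = 4GMr/d³
   = 4 × (6.674 × 10⁻¹¹) × (1.90 × 10²⁷) × (1.82 × 10⁶) / (4.22 × 10⁸)³
   = 1.23 × 10⁻² m/s²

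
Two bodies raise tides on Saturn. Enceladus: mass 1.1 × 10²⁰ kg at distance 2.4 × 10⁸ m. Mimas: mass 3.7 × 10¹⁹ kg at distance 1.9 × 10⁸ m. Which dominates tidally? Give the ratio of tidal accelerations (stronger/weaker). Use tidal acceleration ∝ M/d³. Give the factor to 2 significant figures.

Enceladus, by a factor of ≈ 1.5

Tidal stretch scales as M/d³; compute that for each body.
Enceladus: (1.1 × 10²⁰) / (2.4 × 10⁸)³ = 7.957 × 10⁻⁶
Mimas: (3.7 × 10¹⁹) / (1.9 × 10⁸)³ = 5.394 × 10⁻⁶
Ratio (larger/smaller) = 1.5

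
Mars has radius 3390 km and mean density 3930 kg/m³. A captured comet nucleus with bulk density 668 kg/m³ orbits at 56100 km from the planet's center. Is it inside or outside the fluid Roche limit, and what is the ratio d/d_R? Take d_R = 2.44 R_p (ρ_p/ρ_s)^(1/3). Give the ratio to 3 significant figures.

outside; d/d_R ≈ 3.76

d_R = 2.44 × (3390 km) × (3930/668)^(1/3) = 14930 km
d/d_R = (56100) / (14930) = 3.76
Since d/d_R > 1, the body is outside the Roche limit.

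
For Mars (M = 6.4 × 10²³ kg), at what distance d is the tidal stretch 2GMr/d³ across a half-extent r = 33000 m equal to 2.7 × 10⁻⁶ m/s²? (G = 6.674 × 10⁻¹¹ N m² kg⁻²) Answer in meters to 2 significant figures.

1.0 × 10⁸ m

2GMr/d³ = a_tidal  ⇒  d = (2GMr / a_tidal)^(1/3)
d = (2 × 6.674×10⁻¹¹ × (6.4 × 10²³) × (33000) / (2.7 × 10⁻⁶))^(1/3)
  = 1.0 × 10⁸ m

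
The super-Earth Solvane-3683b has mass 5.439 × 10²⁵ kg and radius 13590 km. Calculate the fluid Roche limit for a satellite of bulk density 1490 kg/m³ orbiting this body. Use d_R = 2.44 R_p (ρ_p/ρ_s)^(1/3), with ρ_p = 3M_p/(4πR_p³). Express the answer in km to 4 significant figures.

50210 km

ρ_p = 3M_p/(4πR_p³) = 3 × (5.439 × 10²⁵) / (4π × (1.359 × 10⁷ m)³) = 5173 kg/m³
d_R = 2.44 × 13590 km × (5173/1490)^(1/3)
    = 50210 km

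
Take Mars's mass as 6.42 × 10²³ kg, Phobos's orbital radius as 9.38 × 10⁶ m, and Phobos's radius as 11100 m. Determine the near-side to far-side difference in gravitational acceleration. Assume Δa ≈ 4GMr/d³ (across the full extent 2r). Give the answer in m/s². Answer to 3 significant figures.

2.31 × 10⁻³ m/s²

Δa = 4GMr/d³
   = 4 × (6.674 × 10⁻¹¹) × (6.42 × 10²³) × (11100) / (9.38 × 10⁶)³
   = 2.31 × 10⁻³ m/s²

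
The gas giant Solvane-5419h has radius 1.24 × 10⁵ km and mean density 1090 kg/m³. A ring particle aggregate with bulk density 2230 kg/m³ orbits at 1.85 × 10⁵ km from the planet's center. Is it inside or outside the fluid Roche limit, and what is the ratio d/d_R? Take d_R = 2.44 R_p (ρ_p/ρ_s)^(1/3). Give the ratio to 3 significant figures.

inside; d/d_R ≈ 0.776

d_R = 2.44 × (1.24 × 10⁵ km) × (1090/2230)^(1/3) = 2.383 × 10⁵ km
d/d_R = (1.85 × 10⁵) / (2.383 × 10⁵) = 0.776
Since d/d_R < 1, the body is inside the Roche limit.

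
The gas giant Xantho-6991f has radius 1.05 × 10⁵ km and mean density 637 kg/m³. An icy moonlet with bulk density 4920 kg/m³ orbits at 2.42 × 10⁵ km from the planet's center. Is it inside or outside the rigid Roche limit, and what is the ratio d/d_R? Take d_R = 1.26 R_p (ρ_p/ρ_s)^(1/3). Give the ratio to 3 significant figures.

d_R = 1.26 × (1.05 × 10⁵ km) × (637/4920)^(1/3) = 66930 km
d/d_R = (2.42 × 10⁵) / (66930) = 3.62
Since d/d_R > 1, the body is outside the Roche limit.

outside; d/d_R ≈ 3.62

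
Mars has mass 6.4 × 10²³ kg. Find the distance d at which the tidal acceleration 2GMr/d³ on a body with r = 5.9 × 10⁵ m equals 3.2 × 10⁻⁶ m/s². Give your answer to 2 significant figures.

2GMr/d³ = a_tidal  ⇒  d = (2GMr / a_tidal)^(1/3)
d = (2 × 6.674×10⁻¹¹ × (6.4 × 10²³) × (5.9 × 10⁵) / (3.2 × 10⁻⁶))^(1/3)
  = 2.5 × 10⁸ m

2.5 × 10⁸ m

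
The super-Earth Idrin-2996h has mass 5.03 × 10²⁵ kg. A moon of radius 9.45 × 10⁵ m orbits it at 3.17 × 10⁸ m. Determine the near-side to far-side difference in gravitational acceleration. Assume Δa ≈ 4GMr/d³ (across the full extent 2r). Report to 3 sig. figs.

3.98 × 10⁻⁴ m/s²

Near-to-far spans 2r, so the tidal difference is twice the near-to-center value: 4GMr/d³.
Δg = 4GMr/d³
   = 4 × (6.674 × 10⁻¹¹) × (5.03 × 10²⁵) × (9.45 × 10⁵) / (3.17 × 10⁸)³
   = 3.98 × 10⁻⁴ m/s²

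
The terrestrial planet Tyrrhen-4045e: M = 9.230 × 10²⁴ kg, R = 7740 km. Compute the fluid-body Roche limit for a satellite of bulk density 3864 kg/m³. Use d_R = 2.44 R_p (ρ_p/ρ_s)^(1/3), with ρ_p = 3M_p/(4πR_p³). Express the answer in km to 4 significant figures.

20230 km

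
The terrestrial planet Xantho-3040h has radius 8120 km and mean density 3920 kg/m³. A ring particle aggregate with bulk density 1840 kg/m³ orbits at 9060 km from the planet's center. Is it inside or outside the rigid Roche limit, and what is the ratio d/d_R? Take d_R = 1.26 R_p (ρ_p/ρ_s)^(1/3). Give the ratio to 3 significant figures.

d_R = 1.26 × (8120 km) × (3920/1840)^(1/3) = 13160 km
d/d_R = (9060) / (13160) = 0.688
Since d/d_R < 1, the body is inside the Roche limit.

inside; d/d_R ≈ 0.688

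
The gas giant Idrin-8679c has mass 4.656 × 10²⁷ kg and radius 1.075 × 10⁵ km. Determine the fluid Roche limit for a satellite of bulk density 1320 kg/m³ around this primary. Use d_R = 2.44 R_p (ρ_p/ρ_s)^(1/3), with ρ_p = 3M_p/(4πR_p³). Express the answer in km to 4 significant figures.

2.304 × 10⁵ km

ρ_p = 3M_p/(4πR_p³) = 3 × (4.656 × 10²⁷) / (4π × (1.075 × 10⁸ m)³) = 894.7 kg/m³
d_R = 2.44 × 1.075 × 10⁵ km × (894.7/1320)^(1/3)
    = 2.304 × 10⁵ km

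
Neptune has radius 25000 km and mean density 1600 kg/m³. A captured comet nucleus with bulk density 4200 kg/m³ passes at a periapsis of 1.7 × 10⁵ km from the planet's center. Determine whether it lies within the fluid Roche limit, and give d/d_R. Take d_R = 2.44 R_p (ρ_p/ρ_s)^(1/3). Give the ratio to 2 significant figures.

d_R = 2.44 × (25000 km) × (1600/4200)^(1/3) = 44220 km
d/d_R = (1.7 × 10⁵) / (44220) = 3.8
Since d/d_R > 1, the body is outside the Roche limit.

outside; d/d_R ≈ 3.8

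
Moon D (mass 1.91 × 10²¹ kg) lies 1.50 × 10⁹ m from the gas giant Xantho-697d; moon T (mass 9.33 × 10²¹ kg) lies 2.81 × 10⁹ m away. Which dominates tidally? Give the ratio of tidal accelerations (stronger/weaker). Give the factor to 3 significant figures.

Moon D, by a factor of ≈ 1.35

Tidal acceleration ∝ M/d³, so compare M/d³ for each.
Moon D: (1.91 × 10²¹) / (1.50 × 10⁹)³ = 5.659 × 10⁻⁷
Moon T: (9.33 × 10²¹) / (2.81 × 10⁹)³ = 4.205 × 10⁻⁷
Ratio (larger/smaller) = 1.35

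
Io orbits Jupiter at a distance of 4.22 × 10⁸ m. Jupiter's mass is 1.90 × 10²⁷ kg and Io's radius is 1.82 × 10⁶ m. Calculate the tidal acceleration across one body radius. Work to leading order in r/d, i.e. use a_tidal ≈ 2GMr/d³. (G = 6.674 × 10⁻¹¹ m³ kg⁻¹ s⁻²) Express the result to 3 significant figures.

6.14 × 10⁻³ m/s²

Δg = 2GMr/d³
   = 2 × (6.674 × 10⁻¹¹) × (1.90 × 10²⁷) × (1.82 × 10⁶) / (4.22 × 10⁸)³
   = 6.14 × 10⁻³ m/s²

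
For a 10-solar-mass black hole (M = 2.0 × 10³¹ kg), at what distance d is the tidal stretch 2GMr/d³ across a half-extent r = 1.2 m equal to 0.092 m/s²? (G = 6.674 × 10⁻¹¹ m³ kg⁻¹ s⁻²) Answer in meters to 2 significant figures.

3.3 × 10⁷ m

2GMr/d³ = a_tidal  ⇒  d = (2GMr / a_tidal)^(1/3)
d = (2 × 6.674×10⁻¹¹ × (2.0 × 10³¹) × (1.2) / (0.092))^(1/3)
  = 3.3 × 10⁷ m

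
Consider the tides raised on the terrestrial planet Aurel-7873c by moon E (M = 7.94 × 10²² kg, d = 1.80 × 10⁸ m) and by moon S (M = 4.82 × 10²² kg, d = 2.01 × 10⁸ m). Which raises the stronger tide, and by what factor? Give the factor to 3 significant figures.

The tide-raising term goes as M/d³ (the gradient of a 1/d² field).
Moon E: (7.94 × 10²²) / (1.80 × 10⁸)³ = 1.361 × 10⁻²
Moon S: (4.82 × 10²²) / (2.01 × 10⁸)³ = 5.936 × 10⁻³
Ratio (larger/smaller) = 2.29

Moon E, by a factor of ≈ 2.29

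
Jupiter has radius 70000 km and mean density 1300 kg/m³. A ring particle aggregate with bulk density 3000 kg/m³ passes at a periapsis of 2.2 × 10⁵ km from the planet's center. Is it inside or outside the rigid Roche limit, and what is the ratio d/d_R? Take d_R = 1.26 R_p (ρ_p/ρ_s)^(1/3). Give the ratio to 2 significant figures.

d_R = 1.26 × (70000 km) × (1300/3000)^(1/3) = 66740 km
d/d_R = (2.2 × 10⁵) / (66740) = 3.3
Since d/d_R > 1, the body is outside the Roche limit.

outside; d/d_R ≈ 3.3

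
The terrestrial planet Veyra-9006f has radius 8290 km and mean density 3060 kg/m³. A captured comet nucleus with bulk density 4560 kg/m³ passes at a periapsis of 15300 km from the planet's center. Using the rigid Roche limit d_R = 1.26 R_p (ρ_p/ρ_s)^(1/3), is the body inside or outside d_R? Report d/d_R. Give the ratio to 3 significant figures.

d_R = 1.26 × (8290 km) × (3060/4560)^(1/3) = 9145 km
d/d_R = (15300) / (9145) = 1.67
Since d/d_R > 1, the body is outside the Roche limit.

outside; d/d_R ≈ 1.67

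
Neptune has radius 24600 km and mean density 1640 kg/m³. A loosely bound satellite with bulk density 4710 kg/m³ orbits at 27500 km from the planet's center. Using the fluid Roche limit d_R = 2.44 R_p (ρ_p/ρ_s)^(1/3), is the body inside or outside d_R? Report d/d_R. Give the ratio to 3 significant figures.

d_R = 2.44 × (24600 km) × (1640/4710)^(1/3) = 42230 km
d/d_R = (27500) / (42230) = 0.651
Since d/d_R < 1, the body is inside the Roche limit.

inside; d/d_R ≈ 0.651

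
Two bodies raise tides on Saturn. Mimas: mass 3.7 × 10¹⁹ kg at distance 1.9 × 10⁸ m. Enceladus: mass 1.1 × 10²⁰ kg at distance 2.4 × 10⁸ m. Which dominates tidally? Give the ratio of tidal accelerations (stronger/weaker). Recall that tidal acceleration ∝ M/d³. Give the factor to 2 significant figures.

Enceladus, by a factor of ≈ 1.5

The tide-raising term goes as M/d³ (the gradient of a 1/d² field).
Mimas: (3.7 × 10¹⁹) / (1.9 × 10⁸)³ = 5.394 × 10⁻⁶
Enceladus: (1.1 × 10²⁰) / (2.4 × 10⁸)³ = 7.957 × 10⁻⁶
Ratio (larger/smaller) = 1.5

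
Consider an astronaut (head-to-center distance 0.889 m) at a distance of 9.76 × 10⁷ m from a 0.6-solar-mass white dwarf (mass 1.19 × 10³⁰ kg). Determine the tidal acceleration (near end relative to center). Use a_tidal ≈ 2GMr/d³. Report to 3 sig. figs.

1.52 × 10⁻⁴ m/s²

Δa = 2GMr/d³
   = 2 × (6.674 × 10⁻¹¹) × (1.19 × 10³⁰) × (0.889) / (9.76 × 10⁷)³
   = 1.52 × 10⁻⁴ m/s²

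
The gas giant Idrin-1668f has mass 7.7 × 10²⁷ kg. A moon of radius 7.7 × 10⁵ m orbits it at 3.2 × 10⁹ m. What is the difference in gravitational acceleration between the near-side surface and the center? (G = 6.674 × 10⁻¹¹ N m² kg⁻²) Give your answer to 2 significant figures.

Differencing GM/(d−r)² and GM/d² to first order in r/d gives 2GMr/d³.
Δg = 2GMr/d³
   = 2 × (6.674 × 10⁻¹¹) × (7.7 × 10²⁷) × (7.7 × 10⁵) / (3.2 × 10⁹)³
   = 2.4 × 10⁻⁵ m/s²

2.4 × 10⁻⁵ m/s²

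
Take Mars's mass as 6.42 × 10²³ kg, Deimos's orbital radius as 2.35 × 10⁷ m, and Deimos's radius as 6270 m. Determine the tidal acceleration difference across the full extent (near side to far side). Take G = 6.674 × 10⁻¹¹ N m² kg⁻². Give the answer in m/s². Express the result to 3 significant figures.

8.28 × 10⁻⁵ m/s²

a_tidal = 4GMr/d³
        = 4 × (6.674 × 10⁻¹¹) × (6.42 × 10²³) × (6270) / (2.35 × 10⁷)³
        = 8.28 × 10⁻⁵ m/s²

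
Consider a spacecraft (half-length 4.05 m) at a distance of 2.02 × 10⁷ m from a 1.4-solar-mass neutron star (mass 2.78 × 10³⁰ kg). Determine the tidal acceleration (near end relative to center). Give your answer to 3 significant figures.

1.82 × 10⁻¹ m/s²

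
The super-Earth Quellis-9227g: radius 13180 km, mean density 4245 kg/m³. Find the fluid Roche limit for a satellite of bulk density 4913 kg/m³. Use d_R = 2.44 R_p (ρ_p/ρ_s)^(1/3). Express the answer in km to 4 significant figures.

30630 km

d_R = 2.44 × 13180 km × (4245/4913)^(1/3)
    = 30630 km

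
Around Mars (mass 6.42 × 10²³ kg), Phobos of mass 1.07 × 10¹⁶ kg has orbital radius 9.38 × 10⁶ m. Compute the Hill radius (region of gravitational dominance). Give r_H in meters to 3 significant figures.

1.66 × 10⁴ m

r_H ≈ a (m/3M)^(1/3)
    = (9.38 × 10⁶) × (1.07 × 10¹⁶ / (3 × 6.42 × 10²³))^(1/3)
    = 1.66 × 10⁴ m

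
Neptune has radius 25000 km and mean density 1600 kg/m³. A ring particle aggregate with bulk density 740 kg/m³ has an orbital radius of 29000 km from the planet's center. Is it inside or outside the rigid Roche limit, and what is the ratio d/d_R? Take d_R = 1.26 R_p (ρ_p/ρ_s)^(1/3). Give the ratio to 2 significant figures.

inside; d/d_R ≈ 0.71

d_R = 1.26 × (25000 km) × (1600/740)^(1/3) = 40730 km
d/d_R = (29000) / (40730) = 0.71
Since d/d_R < 1, the body is inside the Roche limit.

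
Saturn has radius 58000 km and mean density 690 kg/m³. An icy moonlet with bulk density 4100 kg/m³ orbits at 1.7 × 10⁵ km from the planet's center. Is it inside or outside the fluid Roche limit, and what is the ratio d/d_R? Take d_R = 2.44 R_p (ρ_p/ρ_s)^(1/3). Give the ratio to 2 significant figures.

d_R = 2.44 × (58000 km) × (690/4100)^(1/3) = 78130 km
d/d_R = (1.7 × 10⁵) / (78130) = 2.2
Since d/d_R > 1, the body is outside the Roche limit.

outside; d/d_R ≈ 2.2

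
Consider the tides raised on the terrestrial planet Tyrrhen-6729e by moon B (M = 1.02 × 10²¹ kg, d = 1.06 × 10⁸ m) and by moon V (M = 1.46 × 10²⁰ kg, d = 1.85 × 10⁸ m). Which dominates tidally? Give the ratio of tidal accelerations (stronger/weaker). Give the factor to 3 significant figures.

Moon B, by a factor of ≈ 37.1

Tidal acceleration ∝ M/d³, so compare M/d³ for each.
Moon B: (1.02 × 10²¹) / (1.06 × 10⁸)³ = 8.564 × 10⁻⁴
Moon V: (1.46 × 10²⁰) / (1.85 × 10⁸)³ = 2.306 × 10⁻⁵
Ratio (larger/smaller) = 37.1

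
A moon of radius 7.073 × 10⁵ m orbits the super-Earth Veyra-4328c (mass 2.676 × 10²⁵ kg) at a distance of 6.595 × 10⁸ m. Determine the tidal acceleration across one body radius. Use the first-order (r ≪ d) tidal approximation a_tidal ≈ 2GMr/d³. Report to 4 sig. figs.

8.808 × 10⁻⁶ m/s²

Δa = 2GMr/d³
   = 2 × (6.674 × 10⁻¹¹) × (2.676 × 10²⁵) × (7.073 × 10⁵) / (6.595 × 10⁸)³
   = 8.808 × 10⁻⁶ m/s²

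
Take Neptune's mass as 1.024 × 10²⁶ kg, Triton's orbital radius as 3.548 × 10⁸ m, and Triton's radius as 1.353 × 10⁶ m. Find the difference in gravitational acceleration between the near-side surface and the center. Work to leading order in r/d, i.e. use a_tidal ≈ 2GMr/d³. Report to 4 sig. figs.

4.141 × 10⁻⁴ m/s²

The tidal stretch is the gradient of GM/d² times the body's extent r, hence the 1/d³ dependence.
Δg = 2GMr/d³
   = 2 × (6.674 × 10⁻¹¹) × (1.024 × 10²⁶) × (1.353 × 10⁶) / (3.548 × 10⁸)³
   = 4.141 × 10⁻⁴ m/s²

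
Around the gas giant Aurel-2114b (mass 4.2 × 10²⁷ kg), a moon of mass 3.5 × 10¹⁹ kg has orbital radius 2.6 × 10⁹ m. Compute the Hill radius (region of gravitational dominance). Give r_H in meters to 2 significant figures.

r_H ≈ a (m/3M)^(1/3)
    = (2.6 × 10⁹) × (3.5 × 10¹⁹ / (3 × 4.2 × 10²⁷))^(1/3)
    = 3.7 × 10⁶ m

3.7 × 10⁶ m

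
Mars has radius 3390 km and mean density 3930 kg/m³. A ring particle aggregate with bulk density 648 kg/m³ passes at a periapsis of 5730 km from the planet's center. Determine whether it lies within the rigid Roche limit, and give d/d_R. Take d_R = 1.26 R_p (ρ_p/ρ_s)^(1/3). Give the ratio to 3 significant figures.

inside; d/d_R ≈ 0.736

d_R = 1.26 × (3390 km) × (3930/648)^(1/3) = 7789 km
d/d_R = (5730) / (7789) = 0.736
Since d/d_R < 1, the body is inside the Roche limit.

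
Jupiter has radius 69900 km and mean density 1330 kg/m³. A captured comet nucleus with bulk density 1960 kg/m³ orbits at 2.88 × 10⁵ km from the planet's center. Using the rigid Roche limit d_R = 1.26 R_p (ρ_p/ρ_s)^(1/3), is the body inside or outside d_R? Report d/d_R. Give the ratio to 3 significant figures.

outside; d/d_R ≈ 3.72

d_R = 1.26 × (69900 km) × (1330/1960)^(1/3) = 77400 km
d/d_R = (2.88 × 10⁵) / (77400) = 3.72
Since d/d_R > 1, the body is outside the Roche limit.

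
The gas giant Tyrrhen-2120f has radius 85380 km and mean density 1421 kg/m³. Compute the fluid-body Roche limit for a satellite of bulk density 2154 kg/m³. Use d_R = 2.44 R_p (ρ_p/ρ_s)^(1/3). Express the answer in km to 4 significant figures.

1.814 × 10⁵ km

d_R = 2.44 × 85380 km × (1421/2154)^(1/3)
    = 1.814 × 10⁵ km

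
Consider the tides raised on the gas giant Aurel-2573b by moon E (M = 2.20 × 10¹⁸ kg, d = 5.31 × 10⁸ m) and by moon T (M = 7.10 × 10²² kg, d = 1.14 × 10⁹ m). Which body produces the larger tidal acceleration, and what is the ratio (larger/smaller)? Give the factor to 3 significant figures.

The tide-raising term goes as M/d³ (the gradient of a 1/d² field).
Moon E: (2.20 × 10¹⁸) / (5.31 × 10⁸)³ = 1.469 × 10⁻⁸
Moon T: (7.10 × 10²²) / (1.14 × 10⁹)³ = 4.792 × 10⁻⁵
Ratio (larger/smaller) = 3260

Moon T, by a factor of ≈ 3260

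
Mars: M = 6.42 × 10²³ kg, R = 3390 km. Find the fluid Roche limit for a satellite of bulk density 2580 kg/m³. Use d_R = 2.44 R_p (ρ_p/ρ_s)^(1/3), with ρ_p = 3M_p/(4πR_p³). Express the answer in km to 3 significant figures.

ρ_p = 3M_p/(4πR_p³) = 3 × (6.42 × 10²³) / (4π × (3.39 × 10⁶ m)³) = 3930 kg/m³
d_R = 2.44 × 3390 km × (3930/2580)^(1/3)
    = 9520 km

9520 km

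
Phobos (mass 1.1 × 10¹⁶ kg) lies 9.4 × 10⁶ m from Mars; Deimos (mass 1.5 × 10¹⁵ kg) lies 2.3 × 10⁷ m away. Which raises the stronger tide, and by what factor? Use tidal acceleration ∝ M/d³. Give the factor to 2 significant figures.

The tide-raising term goes as M/d³ (the gradient of a 1/d² field).
Phobos: (1.1 × 10¹⁶) / (9.4 × 10⁶)³ = 1.324 × 10⁻⁵
Deimos: (1.5 × 10¹⁵) / (2.3 × 10⁷)³ = 1.233 × 10⁻⁷
Ratio (larger/smaller) = 110

Phobos, by a factor of ≈ 110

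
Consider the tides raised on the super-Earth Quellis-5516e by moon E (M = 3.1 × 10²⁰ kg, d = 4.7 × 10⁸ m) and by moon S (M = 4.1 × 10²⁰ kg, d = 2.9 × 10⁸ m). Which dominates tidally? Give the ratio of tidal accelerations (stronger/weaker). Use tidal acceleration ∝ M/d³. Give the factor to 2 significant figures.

Moon S, by a factor of ≈ 5.6

The tide-raising term goes as M/d³ (the gradient of a 1/d² field).
Moon E: (3.1 × 10²⁰) / (4.7 × 10⁸)³ = 2.986 × 10⁻⁶
Moon S: (4.1 × 10²⁰) / (2.9 × 10⁸)³ = 1.681 × 10⁻⁵
Ratio (larger/smaller) = 5.6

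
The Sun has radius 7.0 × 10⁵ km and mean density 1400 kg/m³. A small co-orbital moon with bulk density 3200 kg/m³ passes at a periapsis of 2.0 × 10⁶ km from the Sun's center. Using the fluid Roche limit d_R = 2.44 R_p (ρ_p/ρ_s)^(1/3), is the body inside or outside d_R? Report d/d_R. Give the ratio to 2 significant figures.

d_R = 2.44 × (7.0 × 10⁵ km) × (1400/3200)^(1/3) = 1.297 × 10⁶ km
d/d_R = (2.0 × 10⁶) / (1.297 × 10⁶) = 1.5
Since d/d_R > 1, the body is outside the Roche limit.

outside; d/d_R ≈ 1.5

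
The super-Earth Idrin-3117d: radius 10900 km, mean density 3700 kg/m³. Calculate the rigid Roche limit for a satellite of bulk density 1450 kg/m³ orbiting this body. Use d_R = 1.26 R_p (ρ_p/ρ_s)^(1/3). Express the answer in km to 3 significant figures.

18800 km

d_R = 1.26 × 10900 km × (3700/1450)^(1/3)
    = 18800 km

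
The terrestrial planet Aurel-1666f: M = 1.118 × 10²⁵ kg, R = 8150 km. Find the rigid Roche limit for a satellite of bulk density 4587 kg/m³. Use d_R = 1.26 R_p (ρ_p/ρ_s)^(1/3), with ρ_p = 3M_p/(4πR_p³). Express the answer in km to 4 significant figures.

10520 km

ρ_p = 3M_p/(4πR_p³) = 3 × (1.118 × 10²⁵) / (4π × (8.150 × 10⁶ m)³) = 4930 kg/m³
d_R = 1.26 × 8150 km × (4930/4587)^(1/3)
    = 10520 km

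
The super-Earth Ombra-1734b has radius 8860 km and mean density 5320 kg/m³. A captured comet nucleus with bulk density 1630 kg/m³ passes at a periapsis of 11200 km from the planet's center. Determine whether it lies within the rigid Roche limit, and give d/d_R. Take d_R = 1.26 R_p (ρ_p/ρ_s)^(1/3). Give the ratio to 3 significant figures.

d_R = 1.26 × (8860 km) × (5320/1630)^(1/3) = 16560 km
d/d_R = (11200) / (16560) = 0.676
Since d/d_R < 1, the body is inside the Roche limit.

inside; d/d_R ≈ 0.676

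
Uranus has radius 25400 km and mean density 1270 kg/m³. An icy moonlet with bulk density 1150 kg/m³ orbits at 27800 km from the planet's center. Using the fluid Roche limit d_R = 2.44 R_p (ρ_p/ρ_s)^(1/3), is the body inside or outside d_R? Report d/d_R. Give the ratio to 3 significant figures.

d_R = 2.44 × (25400 km) × (1270/1150)^(1/3) = 64060 km
d/d_R = (27800) / (64060) = 0.434
Since d/d_R < 1, the body is inside the Roche limit.

inside; d/d_R ≈ 0.434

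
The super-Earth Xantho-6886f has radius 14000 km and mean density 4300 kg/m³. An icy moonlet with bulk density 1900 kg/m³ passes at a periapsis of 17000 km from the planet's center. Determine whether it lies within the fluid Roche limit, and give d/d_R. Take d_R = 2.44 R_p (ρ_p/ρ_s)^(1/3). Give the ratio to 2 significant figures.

inside; d/d_R ≈ 0.38

d_R = 2.44 × (14000 km) × (4300/1900)^(1/3) = 44850 km
d/d_R = (17000) / (44850) = 0.38
Since d/d_R < 1, the body is inside the Roche limit.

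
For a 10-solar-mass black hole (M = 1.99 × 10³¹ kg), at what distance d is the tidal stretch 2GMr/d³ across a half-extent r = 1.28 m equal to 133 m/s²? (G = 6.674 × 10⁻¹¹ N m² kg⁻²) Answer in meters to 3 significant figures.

2.95 × 10⁶ m

2GMr/d³ = a_tidal  ⇒  d = (2GMr / a_tidal)^(1/3)
d = (2 × 6.674×10⁻¹¹ × (1.99 × 10³¹) × (1.28) / (133))^(1/3)
  = 2.95 × 10⁶ m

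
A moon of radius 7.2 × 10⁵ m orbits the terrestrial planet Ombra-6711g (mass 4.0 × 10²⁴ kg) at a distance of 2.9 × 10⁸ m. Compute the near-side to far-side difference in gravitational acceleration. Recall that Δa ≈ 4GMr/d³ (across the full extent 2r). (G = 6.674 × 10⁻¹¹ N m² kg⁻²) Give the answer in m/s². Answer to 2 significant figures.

3.2 × 10⁻⁵ m/s²

The field gradient is 2GM/d³; across the full diameter 2r the difference is 4GMr/d³.
Δa = 4GMr/d³
   = 4 × (6.674 × 10⁻¹¹) × (4.0 × 10²⁴) × (7.2 × 10⁵) / (2.9 × 10⁸)³
   = 3.2 × 10⁻⁵ m/s²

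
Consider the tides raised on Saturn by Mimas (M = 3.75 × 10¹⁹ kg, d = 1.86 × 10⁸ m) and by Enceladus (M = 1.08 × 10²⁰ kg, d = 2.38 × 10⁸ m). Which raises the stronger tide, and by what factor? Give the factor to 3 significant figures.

The tide-raising term goes as M/d³ (the gradient of a 1/d² field).
Mimas: (3.75 × 10¹⁹) / (1.86 × 10⁸)³ = 5.828 × 10⁻⁶
Enceladus: (1.08 × 10²⁰) / (2.38 × 10⁸)³ = 8.011 × 10⁻⁶
Ratio (larger/smaller) = 1.37

Enceladus, by a factor of ≈ 1.37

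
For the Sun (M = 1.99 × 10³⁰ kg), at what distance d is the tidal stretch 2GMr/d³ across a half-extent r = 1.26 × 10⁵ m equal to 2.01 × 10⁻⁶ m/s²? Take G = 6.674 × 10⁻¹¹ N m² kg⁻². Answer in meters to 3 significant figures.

2GMr/d³ = a_tidal  ⇒  d = (2GMr / a_tidal)^(1/3)
d = (2 × 6.674×10⁻¹¹ × (1.99 × 10³⁰) × (1.26 × 10⁵) / (2.01 × 10⁻⁶))^(1/3)
  = 2.55 × 10¹⁰ m

2.55 × 10¹⁰ m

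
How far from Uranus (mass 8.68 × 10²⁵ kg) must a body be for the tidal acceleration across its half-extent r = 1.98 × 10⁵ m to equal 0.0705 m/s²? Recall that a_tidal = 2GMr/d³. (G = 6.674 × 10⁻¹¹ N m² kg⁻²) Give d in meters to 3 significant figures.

3.19 × 10⁷ m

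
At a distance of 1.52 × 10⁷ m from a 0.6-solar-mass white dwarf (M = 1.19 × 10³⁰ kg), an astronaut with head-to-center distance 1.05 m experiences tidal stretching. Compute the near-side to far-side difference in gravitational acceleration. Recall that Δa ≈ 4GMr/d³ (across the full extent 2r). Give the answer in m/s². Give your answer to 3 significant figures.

9.50 × 10⁻² m/s²

Near-to-far spans 2r, so the tidal difference is twice the near-to-center value: 4GMr/d³.
Δg = 4GMr/d³
   = 4 × (6.674 × 10⁻¹¹) × (1.19 × 10³⁰) × (1.05) / (1.52 × 10⁷)³
   = 9.50 × 10⁻² m/s²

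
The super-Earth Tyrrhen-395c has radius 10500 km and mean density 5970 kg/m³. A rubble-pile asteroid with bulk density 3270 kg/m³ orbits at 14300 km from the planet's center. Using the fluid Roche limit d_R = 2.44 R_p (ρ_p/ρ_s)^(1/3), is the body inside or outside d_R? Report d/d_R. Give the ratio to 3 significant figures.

d_R = 2.44 × (10500 km) × (5970/3270)^(1/3) = 31310 km
d/d_R = (14300) / (31310) = 0.457
Since d/d_R < 1, the body is inside the Roche limit.

inside; d/d_R ≈ 0.457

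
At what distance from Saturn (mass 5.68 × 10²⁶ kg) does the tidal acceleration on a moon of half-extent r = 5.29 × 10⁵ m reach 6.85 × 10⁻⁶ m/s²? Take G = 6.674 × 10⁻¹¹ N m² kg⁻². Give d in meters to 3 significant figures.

1.80 × 10⁹ m

2GMr/d³ = a_tidal  ⇒  d = (2GMr / a_tidal)^(1/3)
d = (2 × 6.674×10⁻¹¹ × (5.68 × 10²⁶) × (5.29 × 10⁵) / (6.85 × 10⁻⁶))^(1/3)
  = 1.80 × 10⁹ m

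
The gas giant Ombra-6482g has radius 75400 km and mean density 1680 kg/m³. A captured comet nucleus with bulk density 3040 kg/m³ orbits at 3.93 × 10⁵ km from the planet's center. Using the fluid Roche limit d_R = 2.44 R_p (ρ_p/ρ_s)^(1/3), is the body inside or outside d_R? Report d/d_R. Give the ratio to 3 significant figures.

d_R = 2.44 × (75400 km) × (1680/3040)^(1/3) = 1.510 × 10⁵ km
d/d_R = (3.93 × 10⁵) / (1.510 × 10⁵) = 2.60
Since d/d_R > 1, the body is outside the Roche limit.

outside; d/d_R ≈ 2.60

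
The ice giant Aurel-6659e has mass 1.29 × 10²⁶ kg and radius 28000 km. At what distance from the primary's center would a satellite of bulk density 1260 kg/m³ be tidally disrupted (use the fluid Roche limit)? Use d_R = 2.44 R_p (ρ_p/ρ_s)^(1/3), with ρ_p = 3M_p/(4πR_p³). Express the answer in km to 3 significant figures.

70800 km

ρ_p = 3M_p/(4πR_p³) = 3 × (1.29 × 10²⁶) / (4π × (2.80 × 10⁷ m)³) = 1400 kg/m³
d_R = 2.44 × 28000 km × (1400/1260)^(1/3)
    = 70800 km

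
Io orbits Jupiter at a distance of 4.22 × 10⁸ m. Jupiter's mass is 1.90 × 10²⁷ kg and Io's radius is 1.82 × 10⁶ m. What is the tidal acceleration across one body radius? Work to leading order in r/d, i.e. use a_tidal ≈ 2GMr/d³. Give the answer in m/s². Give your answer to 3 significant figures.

6.14 × 10⁻³ m/s²

Δg = 2GMr/d³
   = 2 × (6.674 × 10⁻¹¹) × (1.90 × 10²⁷) × (1.82 × 10⁶) / (4.22 × 10⁸)³
   = 6.14 × 10⁻³ m/s²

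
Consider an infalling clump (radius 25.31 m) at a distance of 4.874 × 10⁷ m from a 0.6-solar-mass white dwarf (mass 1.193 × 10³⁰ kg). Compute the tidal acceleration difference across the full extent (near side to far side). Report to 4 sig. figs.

6.962 × 10⁻² m/s²

Δa = 4GMr/d³
   = 4 × (6.674 × 10⁻¹¹) × (1.193 × 10³⁰) × (25.31) / (4.874 × 10⁷)³
   = 6.962 × 10⁻² m/s²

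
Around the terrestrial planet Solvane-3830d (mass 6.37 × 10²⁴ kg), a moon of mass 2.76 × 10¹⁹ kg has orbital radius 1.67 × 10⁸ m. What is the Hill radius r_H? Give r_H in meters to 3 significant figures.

1.89 × 10⁶ m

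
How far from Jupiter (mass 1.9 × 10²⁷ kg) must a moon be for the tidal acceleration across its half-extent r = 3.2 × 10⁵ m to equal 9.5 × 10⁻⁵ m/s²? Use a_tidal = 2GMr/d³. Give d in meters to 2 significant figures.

2GMr/d³ = a_tidal  ⇒  d = (2GMr / a_tidal)^(1/3)
d = (2 × 6.674×10⁻¹¹ × (1.9 × 10²⁷) × (3.2 × 10⁵) / (9.5 × 10⁻⁵))^(1/3)
  = 9.5 × 10⁸ m

9.5 × 10⁸ m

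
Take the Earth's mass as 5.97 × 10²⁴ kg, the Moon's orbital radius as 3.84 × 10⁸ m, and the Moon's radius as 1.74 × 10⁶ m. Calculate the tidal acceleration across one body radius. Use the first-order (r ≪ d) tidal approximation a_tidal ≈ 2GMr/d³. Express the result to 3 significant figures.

Δa = 2GMr/d³
   = 2 × (6.674 × 10⁻¹¹) × (5.97 × 10²⁴) × (1.74 × 10⁶) / (3.84 × 10⁸)³
   = 2.45 × 10⁻⁵ m/s²

2.45 × 10⁻⁵ m/s²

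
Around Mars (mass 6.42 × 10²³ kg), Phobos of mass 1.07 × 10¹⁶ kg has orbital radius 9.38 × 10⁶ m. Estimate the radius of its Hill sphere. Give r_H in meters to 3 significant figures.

1.66 × 10⁴ m

r_H ≈ a (m/3M)^(1/3)
    = (9.38 × 10⁶) × (1.07 × 10¹⁶ / (3 × 6.42 × 10²³))^(1/3)
    = 1.66 × 10⁴ m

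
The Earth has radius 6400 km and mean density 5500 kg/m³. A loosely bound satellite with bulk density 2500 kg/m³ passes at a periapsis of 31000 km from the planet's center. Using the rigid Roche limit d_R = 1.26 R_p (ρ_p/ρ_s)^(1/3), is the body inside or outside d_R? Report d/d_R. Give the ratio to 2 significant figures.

outside; d/d_R ≈ 3.0

d_R = 1.26 × (6400 km) × (5500/2500)^(1/3) = 10490 km
d/d_R = (31000) / (10490) = 3.0
Since d/d_R > 1, the body is outside the Roche limit.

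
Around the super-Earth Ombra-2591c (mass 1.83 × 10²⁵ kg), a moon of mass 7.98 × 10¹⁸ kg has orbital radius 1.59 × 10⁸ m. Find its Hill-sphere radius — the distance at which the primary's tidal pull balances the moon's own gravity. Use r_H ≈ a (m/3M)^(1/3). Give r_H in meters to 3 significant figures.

r_H ≈ a (m/3M)^(1/3)
    = (1.59 × 10⁸) × (7.98 × 10¹⁸ / (3 × 1.83 × 10²⁵))^(1/3)
    = 8.36 × 10⁵ m

8.36 × 10⁵ m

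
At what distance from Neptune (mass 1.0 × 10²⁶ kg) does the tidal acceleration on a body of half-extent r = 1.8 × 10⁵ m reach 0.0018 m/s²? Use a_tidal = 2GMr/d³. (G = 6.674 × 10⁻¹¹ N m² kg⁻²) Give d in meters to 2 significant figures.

1.1 × 10⁸ m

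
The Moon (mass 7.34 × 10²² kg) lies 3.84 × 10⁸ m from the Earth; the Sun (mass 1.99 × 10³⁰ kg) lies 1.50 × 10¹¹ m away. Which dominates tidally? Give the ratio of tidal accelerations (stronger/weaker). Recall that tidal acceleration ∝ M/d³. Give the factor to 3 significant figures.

The Moon, by a factor of ≈ 2.20

Tidal acceleration ∝ M/d³, so compare M/d³ for each.
The Moon: (7.34 × 10²²) / (3.84 × 10⁸)³ = 1.296 × 10⁻³
The Sun: (1.99 × 10³⁰) / (1.50 × 10¹¹)³ = 5.896 × 10⁻⁴
Ratio (larger/smaller) = 2.20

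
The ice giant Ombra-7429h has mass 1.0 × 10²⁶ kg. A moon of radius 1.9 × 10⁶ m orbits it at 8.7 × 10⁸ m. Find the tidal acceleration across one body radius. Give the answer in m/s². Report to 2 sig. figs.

3.9 × 10⁻⁵ m/s²

Differencing GM/(d−r)² and GM/d² to first order in r/d gives 2GMr/d³.
Δa = 2GMr/d³
   = 2 × (6.674 × 10⁻¹¹) × (1.0 × 10²⁶) × (1.9 × 10⁶) / (8.7 × 10⁸)³
   = 3.9 × 10⁻⁵ m/s²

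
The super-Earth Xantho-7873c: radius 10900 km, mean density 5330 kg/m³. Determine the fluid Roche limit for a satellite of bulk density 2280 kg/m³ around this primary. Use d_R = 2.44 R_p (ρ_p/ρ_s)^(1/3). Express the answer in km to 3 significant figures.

35300 km

d_R = 2.44 × 10900 km × (5330/2280)^(1/3)
    = 35300 km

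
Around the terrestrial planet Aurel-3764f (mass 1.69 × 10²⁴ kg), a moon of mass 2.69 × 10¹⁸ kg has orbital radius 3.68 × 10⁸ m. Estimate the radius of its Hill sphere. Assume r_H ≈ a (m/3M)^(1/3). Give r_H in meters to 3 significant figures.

r_H ≈ a (m/3M)^(1/3)
    = (3.68 × 10⁸) × (2.69 × 10¹⁸ / (3 × 1.69 × 10²⁴))^(1/3)
    = 2.98 × 10⁶ m

2.98 × 10⁶ m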